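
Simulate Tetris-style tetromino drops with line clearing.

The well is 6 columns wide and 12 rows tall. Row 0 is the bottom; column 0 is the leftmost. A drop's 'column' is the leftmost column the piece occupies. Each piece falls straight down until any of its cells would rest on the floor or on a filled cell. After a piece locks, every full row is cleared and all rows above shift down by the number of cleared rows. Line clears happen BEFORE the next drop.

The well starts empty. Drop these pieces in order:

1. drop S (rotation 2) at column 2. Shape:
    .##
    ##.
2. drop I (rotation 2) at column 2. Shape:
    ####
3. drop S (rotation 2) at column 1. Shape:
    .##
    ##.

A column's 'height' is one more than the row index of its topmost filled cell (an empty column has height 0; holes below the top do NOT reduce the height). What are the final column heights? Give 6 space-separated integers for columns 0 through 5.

Answer: 0 4 5 5 3 3

Derivation:
Drop 1: S rot2 at col 2 lands with bottom-row=0; cleared 0 line(s) (total 0); column heights now [0 0 1 2 2 0], max=2
Drop 2: I rot2 at col 2 lands with bottom-row=2; cleared 0 line(s) (total 0); column heights now [0 0 3 3 3 3], max=3
Drop 3: S rot2 at col 1 lands with bottom-row=3; cleared 0 line(s) (total 0); column heights now [0 4 5 5 3 3], max=5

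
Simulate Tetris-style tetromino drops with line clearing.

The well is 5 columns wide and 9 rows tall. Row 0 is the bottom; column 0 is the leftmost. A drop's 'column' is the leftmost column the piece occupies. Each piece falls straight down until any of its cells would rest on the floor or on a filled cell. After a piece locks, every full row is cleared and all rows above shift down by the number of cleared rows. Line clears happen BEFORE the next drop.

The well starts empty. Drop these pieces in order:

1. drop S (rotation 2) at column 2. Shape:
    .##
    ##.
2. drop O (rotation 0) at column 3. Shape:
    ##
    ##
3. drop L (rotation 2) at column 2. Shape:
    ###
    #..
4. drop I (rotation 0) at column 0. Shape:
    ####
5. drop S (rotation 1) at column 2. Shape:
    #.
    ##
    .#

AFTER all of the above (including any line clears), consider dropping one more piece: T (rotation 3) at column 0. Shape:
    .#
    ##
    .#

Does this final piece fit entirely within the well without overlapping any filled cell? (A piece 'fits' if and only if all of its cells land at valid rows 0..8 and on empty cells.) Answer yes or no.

Answer: yes

Derivation:
Drop 1: S rot2 at col 2 lands with bottom-row=0; cleared 0 line(s) (total 0); column heights now [0 0 1 2 2], max=2
Drop 2: O rot0 at col 3 lands with bottom-row=2; cleared 0 line(s) (total 0); column heights now [0 0 1 4 4], max=4
Drop 3: L rot2 at col 2 lands with bottom-row=3; cleared 0 line(s) (total 0); column heights now [0 0 5 5 5], max=5
Drop 4: I rot0 at col 0 lands with bottom-row=5; cleared 0 line(s) (total 0); column heights now [6 6 6 6 5], max=6
Drop 5: S rot1 at col 2 lands with bottom-row=6; cleared 0 line(s) (total 0); column heights now [6 6 9 8 5], max=9
Test piece T rot3 at col 0 (width 2): heights before test = [6 6 9 8 5]; fits = True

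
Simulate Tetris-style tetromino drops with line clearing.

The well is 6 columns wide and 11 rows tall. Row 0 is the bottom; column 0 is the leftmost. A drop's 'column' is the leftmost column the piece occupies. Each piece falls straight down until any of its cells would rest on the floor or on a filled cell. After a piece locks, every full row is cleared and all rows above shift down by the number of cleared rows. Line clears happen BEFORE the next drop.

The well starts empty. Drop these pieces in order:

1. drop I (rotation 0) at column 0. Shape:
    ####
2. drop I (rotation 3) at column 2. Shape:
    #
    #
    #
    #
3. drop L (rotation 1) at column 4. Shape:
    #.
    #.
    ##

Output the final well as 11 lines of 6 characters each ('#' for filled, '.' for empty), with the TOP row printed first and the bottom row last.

Drop 1: I rot0 at col 0 lands with bottom-row=0; cleared 0 line(s) (total 0); column heights now [1 1 1 1 0 0], max=1
Drop 2: I rot3 at col 2 lands with bottom-row=1; cleared 0 line(s) (total 0); column heights now [1 1 5 1 0 0], max=5
Drop 3: L rot1 at col 4 lands with bottom-row=0; cleared 1 line(s) (total 1); column heights now [0 0 4 0 2 0], max=4

Answer: ......
......
......
......
......
......
......
..#...
..#...
..#.#.
..#.#.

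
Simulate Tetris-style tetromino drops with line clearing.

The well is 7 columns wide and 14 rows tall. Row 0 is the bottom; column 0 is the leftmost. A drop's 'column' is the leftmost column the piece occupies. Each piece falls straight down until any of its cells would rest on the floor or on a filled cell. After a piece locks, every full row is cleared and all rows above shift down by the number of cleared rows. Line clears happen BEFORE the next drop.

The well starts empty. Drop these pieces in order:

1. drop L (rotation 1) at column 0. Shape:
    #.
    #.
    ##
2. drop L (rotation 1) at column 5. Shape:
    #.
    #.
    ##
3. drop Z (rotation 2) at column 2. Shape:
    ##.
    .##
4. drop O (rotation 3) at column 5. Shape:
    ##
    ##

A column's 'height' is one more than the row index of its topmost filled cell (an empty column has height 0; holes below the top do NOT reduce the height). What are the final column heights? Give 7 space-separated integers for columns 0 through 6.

Drop 1: L rot1 at col 0 lands with bottom-row=0; cleared 0 line(s) (total 0); column heights now [3 1 0 0 0 0 0], max=3
Drop 2: L rot1 at col 5 lands with bottom-row=0; cleared 0 line(s) (total 0); column heights now [3 1 0 0 0 3 1], max=3
Drop 3: Z rot2 at col 2 lands with bottom-row=0; cleared 0 line(s) (total 0); column heights now [3 1 2 2 1 3 1], max=3
Drop 4: O rot3 at col 5 lands with bottom-row=3; cleared 0 line(s) (total 0); column heights now [3 1 2 2 1 5 5], max=5

Answer: 3 1 2 2 1 5 5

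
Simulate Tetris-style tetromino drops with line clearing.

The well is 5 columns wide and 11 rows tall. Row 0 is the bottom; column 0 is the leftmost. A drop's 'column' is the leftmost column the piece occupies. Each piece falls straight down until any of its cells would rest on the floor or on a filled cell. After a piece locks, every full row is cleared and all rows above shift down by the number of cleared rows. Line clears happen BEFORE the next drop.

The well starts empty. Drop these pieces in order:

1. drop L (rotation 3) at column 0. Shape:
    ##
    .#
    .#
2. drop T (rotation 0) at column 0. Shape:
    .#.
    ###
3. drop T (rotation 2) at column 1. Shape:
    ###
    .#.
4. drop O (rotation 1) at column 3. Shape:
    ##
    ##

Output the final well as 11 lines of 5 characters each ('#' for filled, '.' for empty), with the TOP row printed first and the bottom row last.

Drop 1: L rot3 at col 0 lands with bottom-row=0; cleared 0 line(s) (total 0); column heights now [3 3 0 0 0], max=3
Drop 2: T rot0 at col 0 lands with bottom-row=3; cleared 0 line(s) (total 0); column heights now [4 5 4 0 0], max=5
Drop 3: T rot2 at col 1 lands with bottom-row=4; cleared 0 line(s) (total 0); column heights now [4 6 6 6 0], max=6
Drop 4: O rot1 at col 3 lands with bottom-row=6; cleared 0 line(s) (total 0); column heights now [4 6 6 8 8], max=8

Answer: .....
.....
.....
...##
...##
.###.
.##..
###..
##...
.#...
.#...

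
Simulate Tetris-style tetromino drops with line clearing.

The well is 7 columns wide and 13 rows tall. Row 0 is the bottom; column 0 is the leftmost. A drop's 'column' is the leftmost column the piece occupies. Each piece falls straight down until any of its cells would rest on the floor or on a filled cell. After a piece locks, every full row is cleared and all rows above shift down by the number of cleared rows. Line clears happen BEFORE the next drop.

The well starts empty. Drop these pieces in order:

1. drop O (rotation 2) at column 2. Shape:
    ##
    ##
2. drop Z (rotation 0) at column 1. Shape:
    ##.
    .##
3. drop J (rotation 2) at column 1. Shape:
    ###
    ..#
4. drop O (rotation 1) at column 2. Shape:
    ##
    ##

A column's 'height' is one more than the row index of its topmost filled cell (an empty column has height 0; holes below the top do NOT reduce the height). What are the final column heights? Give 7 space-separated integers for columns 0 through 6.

Answer: 0 5 7 7 0 0 0

Derivation:
Drop 1: O rot2 at col 2 lands with bottom-row=0; cleared 0 line(s) (total 0); column heights now [0 0 2 2 0 0 0], max=2
Drop 2: Z rot0 at col 1 lands with bottom-row=2; cleared 0 line(s) (total 0); column heights now [0 4 4 3 0 0 0], max=4
Drop 3: J rot2 at col 1 lands with bottom-row=3; cleared 0 line(s) (total 0); column heights now [0 5 5 5 0 0 0], max=5
Drop 4: O rot1 at col 2 lands with bottom-row=5; cleared 0 line(s) (total 0); column heights now [0 5 7 7 0 0 0], max=7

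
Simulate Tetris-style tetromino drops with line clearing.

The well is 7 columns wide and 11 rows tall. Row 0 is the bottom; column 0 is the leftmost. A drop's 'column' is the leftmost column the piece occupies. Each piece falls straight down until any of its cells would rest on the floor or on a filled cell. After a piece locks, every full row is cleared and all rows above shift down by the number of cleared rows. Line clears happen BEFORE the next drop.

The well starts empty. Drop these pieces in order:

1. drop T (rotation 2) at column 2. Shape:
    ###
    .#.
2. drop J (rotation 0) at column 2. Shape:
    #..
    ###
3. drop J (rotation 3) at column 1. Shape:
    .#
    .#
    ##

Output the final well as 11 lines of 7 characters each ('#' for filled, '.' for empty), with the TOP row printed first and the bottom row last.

Drop 1: T rot2 at col 2 lands with bottom-row=0; cleared 0 line(s) (total 0); column heights now [0 0 2 2 2 0 0], max=2
Drop 2: J rot0 at col 2 lands with bottom-row=2; cleared 0 line(s) (total 0); column heights now [0 0 4 3 3 0 0], max=4
Drop 3: J rot3 at col 1 lands with bottom-row=4; cleared 0 line(s) (total 0); column heights now [0 5 7 3 3 0 0], max=7

Answer: .......
.......
.......
.......
..#....
..#....
.##....
..#....
..###..
..###..
...#...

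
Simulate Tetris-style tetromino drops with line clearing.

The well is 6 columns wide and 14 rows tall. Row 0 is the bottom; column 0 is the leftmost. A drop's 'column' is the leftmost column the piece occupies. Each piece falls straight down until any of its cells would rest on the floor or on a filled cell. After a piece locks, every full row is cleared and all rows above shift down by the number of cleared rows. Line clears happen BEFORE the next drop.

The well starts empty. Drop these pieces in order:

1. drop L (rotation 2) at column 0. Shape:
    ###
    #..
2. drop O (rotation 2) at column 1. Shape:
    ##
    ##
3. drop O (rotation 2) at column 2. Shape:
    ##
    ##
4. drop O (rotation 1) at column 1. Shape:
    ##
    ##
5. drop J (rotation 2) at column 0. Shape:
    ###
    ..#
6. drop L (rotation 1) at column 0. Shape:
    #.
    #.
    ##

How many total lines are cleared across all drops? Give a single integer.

Drop 1: L rot2 at col 0 lands with bottom-row=0; cleared 0 line(s) (total 0); column heights now [2 2 2 0 0 0], max=2
Drop 2: O rot2 at col 1 lands with bottom-row=2; cleared 0 line(s) (total 0); column heights now [2 4 4 0 0 0], max=4
Drop 3: O rot2 at col 2 lands with bottom-row=4; cleared 0 line(s) (total 0); column heights now [2 4 6 6 0 0], max=6
Drop 4: O rot1 at col 1 lands with bottom-row=6; cleared 0 line(s) (total 0); column heights now [2 8 8 6 0 0], max=8
Drop 5: J rot2 at col 0 lands with bottom-row=8; cleared 0 line(s) (total 0); column heights now [10 10 10 6 0 0], max=10
Drop 6: L rot1 at col 0 lands with bottom-row=10; cleared 0 line(s) (total 0); column heights now [13 11 10 6 0 0], max=13

Answer: 0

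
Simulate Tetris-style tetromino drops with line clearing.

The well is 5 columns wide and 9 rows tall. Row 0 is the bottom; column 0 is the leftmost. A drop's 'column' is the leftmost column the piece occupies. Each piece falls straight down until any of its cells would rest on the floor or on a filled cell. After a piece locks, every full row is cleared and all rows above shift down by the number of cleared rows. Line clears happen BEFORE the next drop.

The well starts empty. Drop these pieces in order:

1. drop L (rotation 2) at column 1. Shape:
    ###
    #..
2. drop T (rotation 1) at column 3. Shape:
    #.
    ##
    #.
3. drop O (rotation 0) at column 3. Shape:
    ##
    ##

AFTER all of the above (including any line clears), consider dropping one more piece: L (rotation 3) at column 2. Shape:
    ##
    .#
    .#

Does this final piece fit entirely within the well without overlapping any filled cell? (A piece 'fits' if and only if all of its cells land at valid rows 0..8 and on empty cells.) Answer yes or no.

Drop 1: L rot2 at col 1 lands with bottom-row=0; cleared 0 line(s) (total 0); column heights now [0 2 2 2 0], max=2
Drop 2: T rot1 at col 3 lands with bottom-row=2; cleared 0 line(s) (total 0); column heights now [0 2 2 5 4], max=5
Drop 3: O rot0 at col 3 lands with bottom-row=5; cleared 0 line(s) (total 0); column heights now [0 2 2 7 7], max=7
Test piece L rot3 at col 2 (width 2): heights before test = [0 2 2 7 7]; fits = False

Answer: no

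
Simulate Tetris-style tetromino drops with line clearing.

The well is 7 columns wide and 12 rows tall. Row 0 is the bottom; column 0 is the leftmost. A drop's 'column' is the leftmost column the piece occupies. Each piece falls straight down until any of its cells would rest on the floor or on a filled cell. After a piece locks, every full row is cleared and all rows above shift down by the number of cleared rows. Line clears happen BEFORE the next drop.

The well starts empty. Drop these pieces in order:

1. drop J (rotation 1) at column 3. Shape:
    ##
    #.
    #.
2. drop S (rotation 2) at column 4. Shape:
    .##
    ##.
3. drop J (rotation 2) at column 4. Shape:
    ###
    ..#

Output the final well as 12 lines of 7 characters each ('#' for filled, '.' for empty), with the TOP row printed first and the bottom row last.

Answer: .......
.......
.......
.......
.......
....###
......#
.....##
....##.
...##..
...#...
...#...

Derivation:
Drop 1: J rot1 at col 3 lands with bottom-row=0; cleared 0 line(s) (total 0); column heights now [0 0 0 3 3 0 0], max=3
Drop 2: S rot2 at col 4 lands with bottom-row=3; cleared 0 line(s) (total 0); column heights now [0 0 0 3 4 5 5], max=5
Drop 3: J rot2 at col 4 lands with bottom-row=5; cleared 0 line(s) (total 0); column heights now [0 0 0 3 7 7 7], max=7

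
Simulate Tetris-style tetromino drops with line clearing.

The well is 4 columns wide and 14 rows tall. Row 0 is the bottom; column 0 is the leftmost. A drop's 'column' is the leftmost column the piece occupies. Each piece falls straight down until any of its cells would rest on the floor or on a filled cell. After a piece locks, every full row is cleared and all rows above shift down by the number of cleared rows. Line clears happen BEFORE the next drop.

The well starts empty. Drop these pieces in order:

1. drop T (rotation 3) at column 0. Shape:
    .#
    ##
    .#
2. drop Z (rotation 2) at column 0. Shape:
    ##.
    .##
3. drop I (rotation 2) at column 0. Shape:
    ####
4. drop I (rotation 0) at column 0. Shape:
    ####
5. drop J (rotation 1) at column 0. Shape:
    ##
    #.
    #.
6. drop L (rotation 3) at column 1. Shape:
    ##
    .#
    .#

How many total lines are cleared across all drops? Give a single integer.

Drop 1: T rot3 at col 0 lands with bottom-row=0; cleared 0 line(s) (total 0); column heights now [2 3 0 0], max=3
Drop 2: Z rot2 at col 0 lands with bottom-row=3; cleared 0 line(s) (total 0); column heights now [5 5 4 0], max=5
Drop 3: I rot2 at col 0 lands with bottom-row=5; cleared 1 line(s) (total 1); column heights now [5 5 4 0], max=5
Drop 4: I rot0 at col 0 lands with bottom-row=5; cleared 1 line(s) (total 2); column heights now [5 5 4 0], max=5
Drop 5: J rot1 at col 0 lands with bottom-row=5; cleared 0 line(s) (total 2); column heights now [8 8 4 0], max=8
Drop 6: L rot3 at col 1 lands with bottom-row=6; cleared 0 line(s) (total 2); column heights now [8 9 9 0], max=9

Answer: 2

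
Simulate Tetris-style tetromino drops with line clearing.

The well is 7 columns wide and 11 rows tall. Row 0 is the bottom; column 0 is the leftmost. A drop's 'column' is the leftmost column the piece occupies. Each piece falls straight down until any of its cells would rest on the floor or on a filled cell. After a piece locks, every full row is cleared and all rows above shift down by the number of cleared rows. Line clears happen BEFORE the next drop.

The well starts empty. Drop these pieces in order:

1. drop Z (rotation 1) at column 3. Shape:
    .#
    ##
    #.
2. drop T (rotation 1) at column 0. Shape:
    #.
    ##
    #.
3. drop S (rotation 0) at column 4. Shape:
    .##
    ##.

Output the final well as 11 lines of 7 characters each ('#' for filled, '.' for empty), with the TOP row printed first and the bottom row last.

Drop 1: Z rot1 at col 3 lands with bottom-row=0; cleared 0 line(s) (total 0); column heights now [0 0 0 2 3 0 0], max=3
Drop 2: T rot1 at col 0 lands with bottom-row=0; cleared 0 line(s) (total 0); column heights now [3 2 0 2 3 0 0], max=3
Drop 3: S rot0 at col 4 lands with bottom-row=3; cleared 0 line(s) (total 0); column heights now [3 2 0 2 4 5 5], max=5

Answer: .......
.......
.......
.......
.......
.......
.....##
....##.
#...#..
##.##..
#..#...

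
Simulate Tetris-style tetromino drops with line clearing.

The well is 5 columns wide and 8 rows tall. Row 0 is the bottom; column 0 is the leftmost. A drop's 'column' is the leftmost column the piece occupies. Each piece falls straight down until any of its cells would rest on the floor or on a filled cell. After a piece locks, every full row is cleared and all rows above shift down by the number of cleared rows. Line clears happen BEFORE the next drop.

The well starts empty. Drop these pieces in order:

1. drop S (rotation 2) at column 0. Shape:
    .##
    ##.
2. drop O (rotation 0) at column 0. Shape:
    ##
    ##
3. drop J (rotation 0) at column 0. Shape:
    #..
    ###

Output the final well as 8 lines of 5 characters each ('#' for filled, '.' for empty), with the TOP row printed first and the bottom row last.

Drop 1: S rot2 at col 0 lands with bottom-row=0; cleared 0 line(s) (total 0); column heights now [1 2 2 0 0], max=2
Drop 2: O rot0 at col 0 lands with bottom-row=2; cleared 0 line(s) (total 0); column heights now [4 4 2 0 0], max=4
Drop 3: J rot0 at col 0 lands with bottom-row=4; cleared 0 line(s) (total 0); column heights now [6 5 5 0 0], max=6

Answer: .....
.....
#....
###..
##...
##...
.##..
##...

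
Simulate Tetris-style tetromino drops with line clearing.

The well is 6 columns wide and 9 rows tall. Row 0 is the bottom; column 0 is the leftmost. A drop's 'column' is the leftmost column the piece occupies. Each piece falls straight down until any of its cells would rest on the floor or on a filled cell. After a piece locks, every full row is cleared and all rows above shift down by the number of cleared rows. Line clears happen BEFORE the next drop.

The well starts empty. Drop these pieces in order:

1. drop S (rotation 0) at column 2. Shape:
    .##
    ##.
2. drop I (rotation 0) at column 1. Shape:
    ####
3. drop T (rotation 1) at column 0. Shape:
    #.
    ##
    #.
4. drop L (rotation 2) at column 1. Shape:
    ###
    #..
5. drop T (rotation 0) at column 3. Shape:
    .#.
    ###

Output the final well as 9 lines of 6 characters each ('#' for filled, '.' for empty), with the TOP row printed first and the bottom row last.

Drop 1: S rot0 at col 2 lands with bottom-row=0; cleared 0 line(s) (total 0); column heights now [0 0 1 2 2 0], max=2
Drop 2: I rot0 at col 1 lands with bottom-row=2; cleared 0 line(s) (total 0); column heights now [0 3 3 3 3 0], max=3
Drop 3: T rot1 at col 0 lands with bottom-row=2; cleared 0 line(s) (total 0); column heights now [5 4 3 3 3 0], max=5
Drop 4: L rot2 at col 1 lands with bottom-row=4; cleared 0 line(s) (total 0); column heights now [5 6 6 6 3 0], max=6
Drop 5: T rot0 at col 3 lands with bottom-row=6; cleared 0 line(s) (total 0); column heights now [5 6 6 7 8 7], max=8

Answer: ......
....#.
...###
.###..
##....
##....
#####.
...##.
..##..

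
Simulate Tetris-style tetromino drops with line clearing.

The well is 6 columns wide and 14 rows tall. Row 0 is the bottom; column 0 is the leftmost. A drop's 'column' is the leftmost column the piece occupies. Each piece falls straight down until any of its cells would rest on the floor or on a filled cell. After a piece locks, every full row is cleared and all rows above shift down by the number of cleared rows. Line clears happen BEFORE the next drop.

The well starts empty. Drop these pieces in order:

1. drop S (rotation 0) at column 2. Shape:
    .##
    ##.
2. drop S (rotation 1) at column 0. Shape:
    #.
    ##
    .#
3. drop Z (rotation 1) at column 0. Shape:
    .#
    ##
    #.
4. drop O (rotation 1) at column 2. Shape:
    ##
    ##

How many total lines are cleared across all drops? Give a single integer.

Drop 1: S rot0 at col 2 lands with bottom-row=0; cleared 0 line(s) (total 0); column heights now [0 0 1 2 2 0], max=2
Drop 2: S rot1 at col 0 lands with bottom-row=0; cleared 0 line(s) (total 0); column heights now [3 2 1 2 2 0], max=3
Drop 3: Z rot1 at col 0 lands with bottom-row=3; cleared 0 line(s) (total 0); column heights now [5 6 1 2 2 0], max=6
Drop 4: O rot1 at col 2 lands with bottom-row=2; cleared 0 line(s) (total 0); column heights now [5 6 4 4 2 0], max=6

Answer: 0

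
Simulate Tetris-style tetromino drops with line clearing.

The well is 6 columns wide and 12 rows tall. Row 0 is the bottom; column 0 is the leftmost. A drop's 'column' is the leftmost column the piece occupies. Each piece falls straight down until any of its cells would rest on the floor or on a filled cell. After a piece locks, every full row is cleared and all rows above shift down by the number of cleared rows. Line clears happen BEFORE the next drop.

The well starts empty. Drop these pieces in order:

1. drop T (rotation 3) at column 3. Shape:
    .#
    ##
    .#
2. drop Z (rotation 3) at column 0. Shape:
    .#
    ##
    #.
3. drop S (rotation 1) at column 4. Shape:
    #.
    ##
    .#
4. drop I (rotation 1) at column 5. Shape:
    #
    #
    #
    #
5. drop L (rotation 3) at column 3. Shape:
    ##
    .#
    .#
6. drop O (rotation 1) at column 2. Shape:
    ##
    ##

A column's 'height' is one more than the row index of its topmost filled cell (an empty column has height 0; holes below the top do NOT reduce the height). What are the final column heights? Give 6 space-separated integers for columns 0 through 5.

Drop 1: T rot3 at col 3 lands with bottom-row=0; cleared 0 line(s) (total 0); column heights now [0 0 0 2 3 0], max=3
Drop 2: Z rot3 at col 0 lands with bottom-row=0; cleared 0 line(s) (total 0); column heights now [2 3 0 2 3 0], max=3
Drop 3: S rot1 at col 4 lands with bottom-row=2; cleared 0 line(s) (total 0); column heights now [2 3 0 2 5 4], max=5
Drop 4: I rot1 at col 5 lands with bottom-row=4; cleared 0 line(s) (total 0); column heights now [2 3 0 2 5 8], max=8
Drop 5: L rot3 at col 3 lands with bottom-row=5; cleared 0 line(s) (total 0); column heights now [2 3 0 8 8 8], max=8
Drop 6: O rot1 at col 2 lands with bottom-row=8; cleared 0 line(s) (total 0); column heights now [2 3 10 10 8 8], max=10

Answer: 2 3 10 10 8 8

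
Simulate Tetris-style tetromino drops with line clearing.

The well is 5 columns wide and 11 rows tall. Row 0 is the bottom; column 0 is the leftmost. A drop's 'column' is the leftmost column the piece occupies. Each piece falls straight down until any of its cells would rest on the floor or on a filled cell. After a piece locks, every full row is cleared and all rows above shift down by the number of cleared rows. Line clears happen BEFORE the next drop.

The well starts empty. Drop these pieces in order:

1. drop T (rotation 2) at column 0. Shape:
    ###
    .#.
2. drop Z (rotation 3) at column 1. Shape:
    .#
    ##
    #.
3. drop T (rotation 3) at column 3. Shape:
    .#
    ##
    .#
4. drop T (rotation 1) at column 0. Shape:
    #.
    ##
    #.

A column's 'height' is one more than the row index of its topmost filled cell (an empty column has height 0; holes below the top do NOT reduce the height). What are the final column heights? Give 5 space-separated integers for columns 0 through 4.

Answer: 5 4 4 0 2

Derivation:
Drop 1: T rot2 at col 0 lands with bottom-row=0; cleared 0 line(s) (total 0); column heights now [2 2 2 0 0], max=2
Drop 2: Z rot3 at col 1 lands with bottom-row=2; cleared 0 line(s) (total 0); column heights now [2 4 5 0 0], max=5
Drop 3: T rot3 at col 3 lands with bottom-row=0; cleared 1 line(s) (total 1); column heights now [0 3 4 0 2], max=4
Drop 4: T rot1 at col 0 lands with bottom-row=2; cleared 0 line(s) (total 1); column heights now [5 4 4 0 2], max=5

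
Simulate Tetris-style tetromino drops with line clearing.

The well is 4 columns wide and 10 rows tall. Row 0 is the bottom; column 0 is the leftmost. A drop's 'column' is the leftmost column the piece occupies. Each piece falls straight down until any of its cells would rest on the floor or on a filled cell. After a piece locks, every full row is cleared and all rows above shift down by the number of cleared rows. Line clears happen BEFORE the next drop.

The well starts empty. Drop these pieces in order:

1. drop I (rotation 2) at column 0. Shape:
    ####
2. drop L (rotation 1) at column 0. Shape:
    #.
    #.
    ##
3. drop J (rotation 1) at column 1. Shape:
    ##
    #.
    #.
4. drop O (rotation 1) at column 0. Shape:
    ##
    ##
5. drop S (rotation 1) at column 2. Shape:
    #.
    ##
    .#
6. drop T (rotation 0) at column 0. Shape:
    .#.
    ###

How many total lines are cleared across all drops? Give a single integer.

Answer: 2

Derivation:
Drop 1: I rot2 at col 0 lands with bottom-row=0; cleared 1 line(s) (total 1); column heights now [0 0 0 0], max=0
Drop 2: L rot1 at col 0 lands with bottom-row=0; cleared 0 line(s) (total 1); column heights now [3 1 0 0], max=3
Drop 3: J rot1 at col 1 lands with bottom-row=1; cleared 0 line(s) (total 1); column heights now [3 4 4 0], max=4
Drop 4: O rot1 at col 0 lands with bottom-row=4; cleared 0 line(s) (total 1); column heights now [6 6 4 0], max=6
Drop 5: S rot1 at col 2 lands with bottom-row=3; cleared 1 line(s) (total 2); column heights now [5 5 5 4], max=5
Drop 6: T rot0 at col 0 lands with bottom-row=5; cleared 0 line(s) (total 2); column heights now [6 7 6 4], max=7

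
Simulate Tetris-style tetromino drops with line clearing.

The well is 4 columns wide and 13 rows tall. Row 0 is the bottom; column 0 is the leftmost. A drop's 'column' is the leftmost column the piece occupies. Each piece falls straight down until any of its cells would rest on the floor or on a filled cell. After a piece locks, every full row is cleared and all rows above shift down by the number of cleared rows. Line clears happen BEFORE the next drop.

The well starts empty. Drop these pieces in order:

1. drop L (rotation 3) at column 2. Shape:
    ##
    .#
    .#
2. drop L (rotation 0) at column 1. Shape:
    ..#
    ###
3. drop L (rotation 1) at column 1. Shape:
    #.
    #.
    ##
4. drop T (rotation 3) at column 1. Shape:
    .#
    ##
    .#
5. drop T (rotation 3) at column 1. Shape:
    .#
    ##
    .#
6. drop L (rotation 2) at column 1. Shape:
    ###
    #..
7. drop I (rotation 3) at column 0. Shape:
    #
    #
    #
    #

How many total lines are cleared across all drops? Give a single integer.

Answer: 1

Derivation:
Drop 1: L rot3 at col 2 lands with bottom-row=0; cleared 0 line(s) (total 0); column heights now [0 0 3 3], max=3
Drop 2: L rot0 at col 1 lands with bottom-row=3; cleared 0 line(s) (total 0); column heights now [0 4 4 5], max=5
Drop 3: L rot1 at col 1 lands with bottom-row=4; cleared 0 line(s) (total 0); column heights now [0 7 5 5], max=7
Drop 4: T rot3 at col 1 lands with bottom-row=6; cleared 0 line(s) (total 0); column heights now [0 8 9 5], max=9
Drop 5: T rot3 at col 1 lands with bottom-row=9; cleared 0 line(s) (total 0); column heights now [0 11 12 5], max=12
Drop 6: L rot2 at col 1 lands with bottom-row=11; cleared 0 line(s) (total 0); column heights now [0 13 13 13], max=13
Drop 7: I rot3 at col 0 lands with bottom-row=0; cleared 1 line(s) (total 1); column heights now [3 12 12 12], max=12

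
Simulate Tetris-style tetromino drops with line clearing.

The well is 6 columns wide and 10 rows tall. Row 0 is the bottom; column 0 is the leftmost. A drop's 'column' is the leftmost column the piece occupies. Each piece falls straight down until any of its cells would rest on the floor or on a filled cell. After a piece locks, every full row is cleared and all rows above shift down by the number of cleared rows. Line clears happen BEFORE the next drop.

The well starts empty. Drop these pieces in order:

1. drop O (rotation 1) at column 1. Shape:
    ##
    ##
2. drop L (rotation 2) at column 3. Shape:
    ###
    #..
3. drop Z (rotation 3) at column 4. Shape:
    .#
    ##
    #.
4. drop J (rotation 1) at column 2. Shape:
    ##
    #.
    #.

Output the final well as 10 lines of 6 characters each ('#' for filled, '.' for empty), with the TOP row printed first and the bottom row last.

Answer: ......
......
......
......
......
..##.#
..#.##
..#.#.
.#####
.###..

Derivation:
Drop 1: O rot1 at col 1 lands with bottom-row=0; cleared 0 line(s) (total 0); column heights now [0 2 2 0 0 0], max=2
Drop 2: L rot2 at col 3 lands with bottom-row=0; cleared 0 line(s) (total 0); column heights now [0 2 2 2 2 2], max=2
Drop 3: Z rot3 at col 4 lands with bottom-row=2; cleared 0 line(s) (total 0); column heights now [0 2 2 2 4 5], max=5
Drop 4: J rot1 at col 2 lands with bottom-row=2; cleared 0 line(s) (total 0); column heights now [0 2 5 5 4 5], max=5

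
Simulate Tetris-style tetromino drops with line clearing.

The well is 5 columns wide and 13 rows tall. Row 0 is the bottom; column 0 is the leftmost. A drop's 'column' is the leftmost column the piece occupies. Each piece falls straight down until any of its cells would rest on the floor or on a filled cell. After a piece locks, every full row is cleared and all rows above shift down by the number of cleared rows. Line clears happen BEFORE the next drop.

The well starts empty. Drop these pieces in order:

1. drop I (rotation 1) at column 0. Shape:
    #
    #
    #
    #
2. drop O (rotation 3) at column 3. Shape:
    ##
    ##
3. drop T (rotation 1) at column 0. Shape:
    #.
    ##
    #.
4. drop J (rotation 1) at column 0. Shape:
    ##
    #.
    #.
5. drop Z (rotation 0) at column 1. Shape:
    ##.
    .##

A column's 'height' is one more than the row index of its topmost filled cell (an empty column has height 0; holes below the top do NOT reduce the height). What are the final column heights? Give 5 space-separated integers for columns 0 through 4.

Answer: 10 11 11 10 2

Derivation:
Drop 1: I rot1 at col 0 lands with bottom-row=0; cleared 0 line(s) (total 0); column heights now [4 0 0 0 0], max=4
Drop 2: O rot3 at col 3 lands with bottom-row=0; cleared 0 line(s) (total 0); column heights now [4 0 0 2 2], max=4
Drop 3: T rot1 at col 0 lands with bottom-row=4; cleared 0 line(s) (total 0); column heights now [7 6 0 2 2], max=7
Drop 4: J rot1 at col 0 lands with bottom-row=7; cleared 0 line(s) (total 0); column heights now [10 10 0 2 2], max=10
Drop 5: Z rot0 at col 1 lands with bottom-row=9; cleared 0 line(s) (total 0); column heights now [10 11 11 10 2], max=11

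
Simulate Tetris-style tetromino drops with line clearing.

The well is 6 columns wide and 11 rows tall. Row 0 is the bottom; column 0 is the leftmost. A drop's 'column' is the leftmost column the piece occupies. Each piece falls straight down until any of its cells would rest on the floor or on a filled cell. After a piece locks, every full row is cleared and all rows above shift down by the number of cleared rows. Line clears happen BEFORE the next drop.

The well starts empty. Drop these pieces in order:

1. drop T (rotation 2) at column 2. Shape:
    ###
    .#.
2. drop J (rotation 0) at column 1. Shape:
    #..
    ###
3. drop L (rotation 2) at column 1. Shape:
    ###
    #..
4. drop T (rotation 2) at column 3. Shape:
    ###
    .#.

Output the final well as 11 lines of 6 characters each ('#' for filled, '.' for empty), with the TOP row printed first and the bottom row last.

Drop 1: T rot2 at col 2 lands with bottom-row=0; cleared 0 line(s) (total 0); column heights now [0 0 2 2 2 0], max=2
Drop 2: J rot0 at col 1 lands with bottom-row=2; cleared 0 line(s) (total 0); column heights now [0 4 3 3 2 0], max=4
Drop 3: L rot2 at col 1 lands with bottom-row=4; cleared 0 line(s) (total 0); column heights now [0 6 6 6 2 0], max=6
Drop 4: T rot2 at col 3 lands with bottom-row=5; cleared 0 line(s) (total 0); column heights now [0 6 6 7 7 7], max=7

Answer: ......
......
......
......
...###
.####.
.#....
.#....
.###..
..###.
...#..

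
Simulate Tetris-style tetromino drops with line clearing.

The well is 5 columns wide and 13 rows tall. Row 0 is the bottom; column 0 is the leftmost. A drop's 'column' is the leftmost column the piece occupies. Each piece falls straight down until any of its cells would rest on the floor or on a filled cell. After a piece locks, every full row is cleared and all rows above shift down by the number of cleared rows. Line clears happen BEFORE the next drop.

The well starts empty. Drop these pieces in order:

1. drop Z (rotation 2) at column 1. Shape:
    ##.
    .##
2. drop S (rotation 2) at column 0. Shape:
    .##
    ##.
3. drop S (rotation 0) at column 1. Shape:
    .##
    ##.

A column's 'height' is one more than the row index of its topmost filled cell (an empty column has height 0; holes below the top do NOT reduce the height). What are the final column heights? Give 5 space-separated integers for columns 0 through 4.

Drop 1: Z rot2 at col 1 lands with bottom-row=0; cleared 0 line(s) (total 0); column heights now [0 2 2 1 0], max=2
Drop 2: S rot2 at col 0 lands with bottom-row=2; cleared 0 line(s) (total 0); column heights now [3 4 4 1 0], max=4
Drop 3: S rot0 at col 1 lands with bottom-row=4; cleared 0 line(s) (total 0); column heights now [3 5 6 6 0], max=6

Answer: 3 5 6 6 0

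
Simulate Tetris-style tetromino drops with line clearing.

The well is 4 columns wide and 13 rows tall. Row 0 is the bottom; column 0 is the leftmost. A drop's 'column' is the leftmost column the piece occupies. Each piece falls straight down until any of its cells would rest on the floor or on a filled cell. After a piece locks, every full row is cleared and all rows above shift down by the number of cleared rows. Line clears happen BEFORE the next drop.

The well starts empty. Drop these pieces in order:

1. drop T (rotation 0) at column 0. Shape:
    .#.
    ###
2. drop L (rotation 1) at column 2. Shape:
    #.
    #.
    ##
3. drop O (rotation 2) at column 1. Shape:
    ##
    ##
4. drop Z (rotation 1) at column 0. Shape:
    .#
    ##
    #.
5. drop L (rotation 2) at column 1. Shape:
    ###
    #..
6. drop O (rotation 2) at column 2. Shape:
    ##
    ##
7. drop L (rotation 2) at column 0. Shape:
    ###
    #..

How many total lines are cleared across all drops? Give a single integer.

Drop 1: T rot0 at col 0 lands with bottom-row=0; cleared 0 line(s) (total 0); column heights now [1 2 1 0], max=2
Drop 2: L rot1 at col 2 lands with bottom-row=1; cleared 0 line(s) (total 0); column heights now [1 2 4 2], max=4
Drop 3: O rot2 at col 1 lands with bottom-row=4; cleared 0 line(s) (total 0); column heights now [1 6 6 2], max=6
Drop 4: Z rot1 at col 0 lands with bottom-row=5; cleared 0 line(s) (total 0); column heights now [7 8 6 2], max=8
Drop 5: L rot2 at col 1 lands with bottom-row=8; cleared 0 line(s) (total 0); column heights now [7 10 10 10], max=10
Drop 6: O rot2 at col 2 lands with bottom-row=10; cleared 0 line(s) (total 0); column heights now [7 10 12 12], max=12
Drop 7: L rot2 at col 0 lands with bottom-row=11; cleared 0 line(s) (total 0); column heights now [13 13 13 12], max=13

Answer: 0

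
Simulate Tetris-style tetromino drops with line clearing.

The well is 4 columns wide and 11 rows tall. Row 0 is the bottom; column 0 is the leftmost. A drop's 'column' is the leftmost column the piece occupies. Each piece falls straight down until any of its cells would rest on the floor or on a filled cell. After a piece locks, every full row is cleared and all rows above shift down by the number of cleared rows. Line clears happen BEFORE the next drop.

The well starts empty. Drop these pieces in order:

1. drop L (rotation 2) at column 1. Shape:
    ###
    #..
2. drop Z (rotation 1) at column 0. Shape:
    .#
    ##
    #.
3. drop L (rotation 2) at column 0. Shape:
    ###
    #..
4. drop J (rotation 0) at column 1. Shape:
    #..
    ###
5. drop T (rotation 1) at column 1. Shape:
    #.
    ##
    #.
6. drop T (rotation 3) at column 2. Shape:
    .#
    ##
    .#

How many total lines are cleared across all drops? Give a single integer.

Drop 1: L rot2 at col 1 lands with bottom-row=0; cleared 0 line(s) (total 0); column heights now [0 2 2 2], max=2
Drop 2: Z rot1 at col 0 lands with bottom-row=1; cleared 1 line(s) (total 1); column heights now [2 3 0 0], max=3
Drop 3: L rot2 at col 0 lands with bottom-row=2; cleared 0 line(s) (total 1); column heights now [4 4 4 0], max=4
Drop 4: J rot0 at col 1 lands with bottom-row=4; cleared 0 line(s) (total 1); column heights now [4 6 5 5], max=6
Drop 5: T rot1 at col 1 lands with bottom-row=6; cleared 0 line(s) (total 1); column heights now [4 9 8 5], max=9
Drop 6: T rot3 at col 2 lands with bottom-row=7; cleared 0 line(s) (total 1); column heights now [4 9 9 10], max=10

Answer: 1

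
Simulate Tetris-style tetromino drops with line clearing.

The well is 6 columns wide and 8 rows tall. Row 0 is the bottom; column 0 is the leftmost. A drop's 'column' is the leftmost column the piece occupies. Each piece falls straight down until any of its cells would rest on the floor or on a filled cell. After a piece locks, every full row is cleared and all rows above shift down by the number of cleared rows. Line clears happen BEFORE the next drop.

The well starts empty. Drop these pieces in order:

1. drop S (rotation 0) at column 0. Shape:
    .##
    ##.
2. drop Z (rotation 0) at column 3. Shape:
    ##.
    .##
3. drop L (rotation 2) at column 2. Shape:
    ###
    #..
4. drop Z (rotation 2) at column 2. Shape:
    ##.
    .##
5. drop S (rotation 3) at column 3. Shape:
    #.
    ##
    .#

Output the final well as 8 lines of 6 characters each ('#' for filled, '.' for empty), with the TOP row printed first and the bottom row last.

Answer: ...#..
...##.
..###.
...##.
..###.
..#...
.####.
##..##

Derivation:
Drop 1: S rot0 at col 0 lands with bottom-row=0; cleared 0 line(s) (total 0); column heights now [1 2 2 0 0 0], max=2
Drop 2: Z rot0 at col 3 lands with bottom-row=0; cleared 0 line(s) (total 0); column heights now [1 2 2 2 2 1], max=2
Drop 3: L rot2 at col 2 lands with bottom-row=2; cleared 0 line(s) (total 0); column heights now [1 2 4 4 4 1], max=4
Drop 4: Z rot2 at col 2 lands with bottom-row=4; cleared 0 line(s) (total 0); column heights now [1 2 6 6 5 1], max=6
Drop 5: S rot3 at col 3 lands with bottom-row=5; cleared 0 line(s) (total 0); column heights now [1 2 6 8 7 1], max=8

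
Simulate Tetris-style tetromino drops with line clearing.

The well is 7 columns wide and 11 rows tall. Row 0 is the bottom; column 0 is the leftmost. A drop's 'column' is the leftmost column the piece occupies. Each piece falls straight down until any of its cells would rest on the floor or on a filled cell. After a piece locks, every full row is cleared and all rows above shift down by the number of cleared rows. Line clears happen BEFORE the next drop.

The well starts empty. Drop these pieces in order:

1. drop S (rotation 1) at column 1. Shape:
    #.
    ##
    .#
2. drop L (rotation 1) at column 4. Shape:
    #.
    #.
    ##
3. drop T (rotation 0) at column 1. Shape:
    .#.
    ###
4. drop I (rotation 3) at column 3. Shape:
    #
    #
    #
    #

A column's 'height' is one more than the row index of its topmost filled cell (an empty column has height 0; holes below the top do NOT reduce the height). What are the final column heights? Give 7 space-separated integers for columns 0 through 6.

Drop 1: S rot1 at col 1 lands with bottom-row=0; cleared 0 line(s) (total 0); column heights now [0 3 2 0 0 0 0], max=3
Drop 2: L rot1 at col 4 lands with bottom-row=0; cleared 0 line(s) (total 0); column heights now [0 3 2 0 3 1 0], max=3
Drop 3: T rot0 at col 1 lands with bottom-row=3; cleared 0 line(s) (total 0); column heights now [0 4 5 4 3 1 0], max=5
Drop 4: I rot3 at col 3 lands with bottom-row=4; cleared 0 line(s) (total 0); column heights now [0 4 5 8 3 1 0], max=8

Answer: 0 4 5 8 3 1 0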